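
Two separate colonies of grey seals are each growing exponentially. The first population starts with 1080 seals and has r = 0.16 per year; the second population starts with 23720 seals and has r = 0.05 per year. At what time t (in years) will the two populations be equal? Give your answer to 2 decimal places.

28.09 years

Set 1080·e^(0.16t) = 23720·e^(0.05t).
e^((0.16 − 0.05)t) = 23720/1080 → e^(0.11·t) = 21.963.
0.11·t = ln(21.963) = 3.0894, so t = 3.0894/0.11 = 28.085.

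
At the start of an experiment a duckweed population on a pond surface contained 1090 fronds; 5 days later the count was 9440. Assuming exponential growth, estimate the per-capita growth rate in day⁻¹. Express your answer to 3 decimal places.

0.432 per day

From N(t) = N₀·e^(rt): e^(r·5) = 9440/1090 = 8.6606.
r·5 = ln(8.6606) = 2.1588, so r = 2.1588/5 = 0.43176.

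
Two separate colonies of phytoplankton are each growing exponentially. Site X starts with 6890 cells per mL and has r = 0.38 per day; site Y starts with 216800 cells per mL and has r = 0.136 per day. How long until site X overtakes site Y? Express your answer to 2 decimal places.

Set 6890·e^(0.38t) = 216800·e^(0.136t).
e^((0.38 − 0.136)t) = 216800/6890 → e^(0.244·t) = 31.466.
0.244·t = ln(31.466) = 3.4489, so t = 3.4489/0.244 = 14.135.

14.13 days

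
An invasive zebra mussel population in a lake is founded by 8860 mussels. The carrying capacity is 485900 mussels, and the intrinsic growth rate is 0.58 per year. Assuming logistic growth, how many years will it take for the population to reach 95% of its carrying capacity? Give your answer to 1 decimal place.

A = (K − N₀)/N₀ = (485900 − 8860)/8860 = 53.842.
Solve 485900/(1 + 53.842·e^(−0.58t)) = 461605: 1 + 53.842·e^(−0.58t) = 1.0526, so e^(−0.58t) = 0.000977519.
−0.58·t = ln(0.000977519) = -6.9305, so t = 6.9305/0.58 = 11.949.

11.9 years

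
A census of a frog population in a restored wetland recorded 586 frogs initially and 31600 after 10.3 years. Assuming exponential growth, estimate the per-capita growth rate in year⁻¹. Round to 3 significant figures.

From N(t) = N₀·e^(rt): e^(r·10.3) = 31600/586 = 53.925.
r·10.3 = ln(53.925) = 3.9876, so r = 3.9876/10.3 = 0.38714.

0.387 per year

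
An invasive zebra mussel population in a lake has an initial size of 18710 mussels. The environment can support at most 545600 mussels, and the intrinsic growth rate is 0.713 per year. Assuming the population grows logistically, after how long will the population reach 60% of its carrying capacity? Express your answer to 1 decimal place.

5.3 years

A = (K − N₀)/N₀ = (545600 − 18710)/18710 = 28.161.
Solve 545600/(1 + 28.161·e^(−0.713t)) = 327360: 1 + 28.161·e^(−0.713t) = 1.6667, so e^(−0.713t) = 0.0236735.
−0.713·t = ln(0.0236735) = -3.7434, so t = 3.7434/0.713 = 5.2502.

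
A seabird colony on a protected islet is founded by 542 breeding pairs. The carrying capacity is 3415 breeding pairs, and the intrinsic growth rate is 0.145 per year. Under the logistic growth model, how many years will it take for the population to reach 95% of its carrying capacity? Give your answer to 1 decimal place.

31.8 years

A = (K − N₀)/N₀ = (3415 − 542)/542 = 5.3007.
Solve 3415/(1 + 5.3007·e^(−0.145t)) = 3244.25: 1 + 5.3007·e^(−0.145t) = 1.0526, so e^(−0.145t) = 0.0099291.
−0.145·t = ln(0.0099291) = -4.6123, so t = 4.6123/0.145 = 31.809.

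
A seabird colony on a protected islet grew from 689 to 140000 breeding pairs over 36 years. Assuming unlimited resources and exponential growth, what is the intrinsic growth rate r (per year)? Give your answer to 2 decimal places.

0.15 per year

From N(t) = N₀·e^(rt): e^(r·36) = 140000/689 = 203.19.
r·36 = ln(203.19) = 5.3142, so r = 5.3142/36 = 0.14762.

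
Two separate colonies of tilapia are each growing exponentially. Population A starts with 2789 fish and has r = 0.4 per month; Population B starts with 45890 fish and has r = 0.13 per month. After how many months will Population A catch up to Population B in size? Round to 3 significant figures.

Set 2789·e^(0.4t) = 45890·e^(0.13t).
e^((0.4 − 0.13)t) = 45890/2789 → e^(0.27·t) = 16.454.
0.27·t = ln(16.454) = 2.8006, so t = 2.8006/0.27 = 10.372.

10.4 months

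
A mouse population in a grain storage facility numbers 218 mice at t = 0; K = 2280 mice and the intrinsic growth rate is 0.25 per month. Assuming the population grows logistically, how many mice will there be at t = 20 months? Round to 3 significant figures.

A = (K − N₀)/N₀ = (2280 − 218)/218 = 9.4587.
N(t) = K/(1 + A·e^(−rt)) = 2280/(1 + 9.4587×e^(−0.25×20)).
e^(−5) = 0.0067379; denominator = 1 + 9.4587×0.0067379 = 1.0637.
N = 2280/1.0637 = 2143.4.

2140 mice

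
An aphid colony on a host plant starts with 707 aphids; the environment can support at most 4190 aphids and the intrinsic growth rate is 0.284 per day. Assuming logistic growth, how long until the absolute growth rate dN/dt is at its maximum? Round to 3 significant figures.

Logistic growth is fastest at N = K/2 = 2095.
A = (K − N₀)/N₀ = 4.9264. Set K/(1 + A·e^(−rt)) = K/2 → A·e^(−rt) = 1.
e^(−0.284t) = 1/4.9264 = 0.202986, so t = ln(4.9264)/0.284 = 1.5946/0.284 = 5.6149.

5.61 days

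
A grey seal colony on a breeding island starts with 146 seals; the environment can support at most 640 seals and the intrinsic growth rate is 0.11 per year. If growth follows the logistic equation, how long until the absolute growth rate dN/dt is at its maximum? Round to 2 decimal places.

Logistic growth is fastest at N = K/2 = 320.
A = (K − N₀)/N₀ = 3.3836. Set K/(1 + A·e^(−rt)) = K/2 → A·e^(−rt) = 1.
e^(−0.11t) = 1/3.3836 = 0.295547, so t = ln(3.3836)/0.11 = 1.2189/0.11 = 11.081.

11.08 years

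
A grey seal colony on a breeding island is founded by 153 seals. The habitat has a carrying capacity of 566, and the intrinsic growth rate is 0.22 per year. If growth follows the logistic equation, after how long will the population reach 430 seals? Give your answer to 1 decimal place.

9.7 years

A = (K − N₀)/N₀ = (566 − 153)/153 = 2.6993.
Solve 566/(1 + 2.6993·e^(−0.22t)) = 430: 1 + 2.6993·e^(−0.22t) = 1.3163, so e^(−0.22t) = 0.117169.
−0.22·t = ln(0.117169) = -2.1441, so t = 2.1441/0.22 = 9.7461.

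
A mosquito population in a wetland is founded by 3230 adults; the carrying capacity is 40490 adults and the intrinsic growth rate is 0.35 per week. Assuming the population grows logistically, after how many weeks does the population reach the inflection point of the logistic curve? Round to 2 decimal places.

Logistic growth is fastest at N = K/2 = 20245.
A = (K − N₀)/N₀ = 11.536. Set K/(1 + A·e^(−rt)) = K/2 → A·e^(−rt) = 1.
e^(−0.35t) = 1/11.536 = 0.0866881, so t = ln(11.536)/0.35 = 2.4454/0.35 = 6.987.

6.99 weeks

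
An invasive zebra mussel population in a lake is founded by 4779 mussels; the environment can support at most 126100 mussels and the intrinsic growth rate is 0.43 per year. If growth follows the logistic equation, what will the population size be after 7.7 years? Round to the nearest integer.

A = (K − N₀)/N₀ = (126100 − 4779)/4779 = 25.386.
N(t) = K/(1 + A·e^(−rt)) = 126100/(1 + 25.386×e^(−0.43×7.7)).
e^(−3.311) = 0.03648; denominator = 1 + 25.386×0.03648 = 1.9261.
N = 126100/1.9261 = 65469.7.

65470 mussels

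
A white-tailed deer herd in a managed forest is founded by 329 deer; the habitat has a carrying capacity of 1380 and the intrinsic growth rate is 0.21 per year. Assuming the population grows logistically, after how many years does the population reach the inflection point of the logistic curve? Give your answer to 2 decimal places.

5.53 years

Logistic growth is fastest at N = K/2 = 690.
A = (K − N₀)/N₀ = 3.1945. Set K/(1 + A·e^(−rt)) = K/2 → A·e^(−rt) = 1.
e^(−0.21t) = 1/3.1945 = 0.313035, so t = ln(3.1945)/0.21 = 1.1614/0.21 = 5.5307.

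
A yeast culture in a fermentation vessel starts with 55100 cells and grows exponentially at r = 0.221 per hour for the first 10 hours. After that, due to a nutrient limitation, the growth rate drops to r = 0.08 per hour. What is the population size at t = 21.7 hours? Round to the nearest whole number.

1280684 cells

Phase 1: N(10) = 55100·e^(0.221×10) = 55100·e^2.21 = 502276.
Phase 2 runs for 21.7 − 10 = 11.7 hours at r = 0.08.
N(21.7) = 502276·e^(0.08×11.7) = 502276·e^0.936 = 1.280684×10^6.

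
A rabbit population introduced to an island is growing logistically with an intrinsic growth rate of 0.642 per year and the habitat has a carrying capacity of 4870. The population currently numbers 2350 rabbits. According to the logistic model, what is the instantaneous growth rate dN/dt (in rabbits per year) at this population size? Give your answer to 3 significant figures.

781 rabbits per year

dN/dt = rN(1 − N/K) = 0.642 × 2350 × (1 − 2350/4870).
1 − 2350/4870 = 0.51745; dN/dt = 0.642 × 2350 × 0.51745 = 780.68.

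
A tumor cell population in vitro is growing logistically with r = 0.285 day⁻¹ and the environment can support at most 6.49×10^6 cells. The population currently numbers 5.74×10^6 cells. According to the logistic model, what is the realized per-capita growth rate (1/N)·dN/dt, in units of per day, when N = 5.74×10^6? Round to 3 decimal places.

0.033 per day

(1/N)·dN/dt = r(1 − N/K) = 0.285 × (1 − 5.74×10^6/6.49×10^6).
= 0.285 × 0.11556 = 0.032935.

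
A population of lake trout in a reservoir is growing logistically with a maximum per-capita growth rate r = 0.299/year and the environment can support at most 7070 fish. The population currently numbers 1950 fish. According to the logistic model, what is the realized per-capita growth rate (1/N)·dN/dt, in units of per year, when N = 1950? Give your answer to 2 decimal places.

(1/N)·dN/dt = r(1 − N/K) = 0.299 × (1 − 1950/7070).
= 0.299 × 0.72419 = 0.21653.

0.22 per year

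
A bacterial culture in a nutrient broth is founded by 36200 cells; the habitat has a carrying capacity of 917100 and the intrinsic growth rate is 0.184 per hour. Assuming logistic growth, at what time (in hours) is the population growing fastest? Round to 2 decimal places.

Logistic growth is fastest at N = K/2 = 458550.
A = (K − N₀)/N₀ = 24.334. Set K/(1 + A·e^(−rt)) = K/2 → A·e^(−rt) = 1.
e^(−0.184t) = 1/24.334 = 0.0410943, so t = ln(24.334)/0.184 = 3.1919/0.184 = 17.347.

17.35 hours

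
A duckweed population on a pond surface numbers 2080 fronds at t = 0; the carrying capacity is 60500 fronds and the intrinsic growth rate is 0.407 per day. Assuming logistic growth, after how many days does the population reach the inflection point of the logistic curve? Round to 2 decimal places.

8.19 days

Logistic growth is fastest at N = K/2 = 30250.
A = (K − N₀)/N₀ = 28.087. Set K/(1 + A·e^(−rt)) = K/2 → A·e^(−rt) = 1.
e^(−0.407t) = 1/28.087 = 0.0356042, so t = ln(28.087)/0.407 = 3.3353/0.407 = 8.1948.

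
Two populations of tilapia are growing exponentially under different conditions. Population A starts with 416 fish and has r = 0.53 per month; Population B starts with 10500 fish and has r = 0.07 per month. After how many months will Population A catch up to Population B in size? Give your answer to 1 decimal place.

7.0 months

Set 416·e^(0.53t) = 10500·e^(0.07t).
e^((0.53 − 0.07)t) = 10500/416 → e^(0.46·t) = 25.24.
0.46·t = ln(25.24) = 3.2284, so t = 3.2284/0.46 = 7.0184.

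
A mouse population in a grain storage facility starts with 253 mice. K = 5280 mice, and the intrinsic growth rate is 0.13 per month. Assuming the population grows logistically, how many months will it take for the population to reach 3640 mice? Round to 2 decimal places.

29.13 months

A = (K − N₀)/N₀ = (5280 − 253)/253 = 19.87.
Solve 5280/(1 + 19.87·e^(−0.13t)) = 3640: 1 + 19.87·e^(−0.13t) = 1.4505, so e^(−0.13t) = 0.0226754.
−0.13·t = ln(0.0226754) = -3.7865, so t = 3.7865/0.13 = 29.127.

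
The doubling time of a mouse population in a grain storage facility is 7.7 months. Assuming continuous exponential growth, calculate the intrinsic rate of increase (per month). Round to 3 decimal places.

r = ln(2)/t_d = 0.6931/7.7 = 0.090019.

0.090 per month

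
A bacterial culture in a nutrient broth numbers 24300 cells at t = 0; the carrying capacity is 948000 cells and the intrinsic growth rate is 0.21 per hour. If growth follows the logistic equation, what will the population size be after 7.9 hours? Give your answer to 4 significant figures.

115100 cells

A = (K − N₀)/N₀ = (948000 − 24300)/24300 = 38.012.
N(t) = K/(1 + A·e^(−rt)) = 948000/(1 + 38.012×e^(−0.21×7.9)).
e^(−1.659) = 0.19033; denominator = 1 + 38.012×0.19033 = 8.2349.
N = 948000/8.2349 = 115120.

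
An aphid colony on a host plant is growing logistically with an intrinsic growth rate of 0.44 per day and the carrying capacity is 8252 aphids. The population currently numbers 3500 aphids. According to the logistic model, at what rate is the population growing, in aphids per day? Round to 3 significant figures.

dN/dt = rN(1 − N/K) = 0.44 × 3500 × (1 − 3500/8252).
1 − 3500/8252 = 0.57586; dN/dt = 0.44 × 3500 × 0.57586 = 886.83.

887 aphids per day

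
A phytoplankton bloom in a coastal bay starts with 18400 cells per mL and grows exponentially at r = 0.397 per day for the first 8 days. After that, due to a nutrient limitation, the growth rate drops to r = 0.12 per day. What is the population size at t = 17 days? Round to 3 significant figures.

Phase 1: N(8) = 18400·e^(0.397×8) = 18400·e^3.176 = 440694.
Phase 2 runs for 17 − 8 = 9 days at r = 0.12.
N(17) = 440694·e^(0.12×9) = 440694·e^1.08 = 1.297702×10^6.

1300000 cells per mL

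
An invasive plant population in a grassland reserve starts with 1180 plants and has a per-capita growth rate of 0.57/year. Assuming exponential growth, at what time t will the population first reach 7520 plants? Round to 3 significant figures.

3.25 years

Set N₀·e^(rt) = 7520: e^(0.57·t) = 7520/1180 = 6.3729.
0.57·t = ln(6.3729) = 1.8521, so t = 1.8521/0.57 = 3.2492.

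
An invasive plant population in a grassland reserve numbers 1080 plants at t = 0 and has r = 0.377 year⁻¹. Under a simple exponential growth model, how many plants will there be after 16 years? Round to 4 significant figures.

N(t) = N₀·e^(rt) = 1080 × e^(0.377×16) = 1080 × e^6.032.
e^6.032 ≈ 416.55, so N ≈ 1080 × 416.55 = 449871.

449900 plants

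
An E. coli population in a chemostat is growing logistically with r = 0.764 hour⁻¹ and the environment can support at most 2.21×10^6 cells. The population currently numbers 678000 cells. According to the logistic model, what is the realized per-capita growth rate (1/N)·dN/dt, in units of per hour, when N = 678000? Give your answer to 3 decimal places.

0.530 per hour

(1/N)·dN/dt = r(1 − N/K) = 0.764 × (1 − 678000/2.21×10^6).
= 0.764 × 0.69321 = 0.52961.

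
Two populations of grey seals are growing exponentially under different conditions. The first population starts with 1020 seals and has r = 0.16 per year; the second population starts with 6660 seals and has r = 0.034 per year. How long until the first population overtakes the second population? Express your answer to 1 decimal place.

14.9 years

Set 1020·e^(0.16t) = 6660·e^(0.034t).
e^((0.16 − 0.034)t) = 6660/1020 → e^(0.126·t) = 6.5294.
0.126·t = ln(6.5294) = 1.8763, so t = 1.8763/0.126 = 14.891.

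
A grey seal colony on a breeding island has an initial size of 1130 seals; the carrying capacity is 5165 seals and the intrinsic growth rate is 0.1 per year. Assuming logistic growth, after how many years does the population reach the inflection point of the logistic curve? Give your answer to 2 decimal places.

Logistic growth is fastest at N = K/2 = 2582.5.
A = (K − N₀)/N₀ = 3.5708. Set K/(1 + A·e^(−rt)) = K/2 → A·e^(−rt) = 1.
e^(−0.1t) = 1/3.5708 = 0.28005, so t = ln(3.5708)/0.1 = 1.2728/0.1 = 12.728.

12.73 years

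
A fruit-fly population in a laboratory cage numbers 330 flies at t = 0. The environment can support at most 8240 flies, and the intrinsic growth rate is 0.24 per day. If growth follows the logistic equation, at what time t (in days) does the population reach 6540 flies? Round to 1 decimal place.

18.9 days

A = (K − N₀)/N₀ = (8240 − 330)/330 = 23.97.
Solve 8240/(1 + 23.97·e^(−0.24t)) = 6540: 1 + 23.97·e^(−0.24t) = 1.2599, so e^(−0.24t) = 0.0108445.
−0.24·t = ln(0.0108445) = -4.5241, so t = 4.5241/0.24 = 18.85.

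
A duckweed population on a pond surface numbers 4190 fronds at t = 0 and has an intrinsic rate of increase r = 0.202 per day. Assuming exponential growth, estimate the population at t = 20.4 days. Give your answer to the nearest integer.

258140 fronds

N(t) = N₀·e^(rt) = 4190 × e^(0.202×20.4) = 4190 × e^4.121.
e^4.121 ≈ 61.609, so N ≈ 4190 × 61.609 = 258140.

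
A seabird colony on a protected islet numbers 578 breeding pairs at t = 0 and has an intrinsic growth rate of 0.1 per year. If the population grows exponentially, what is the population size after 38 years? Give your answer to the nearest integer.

N(t) = N₀·e^(rt) = 578 × e^(0.1×38) = 578 × e^3.8.
e^3.8 ≈ 44.701, so N ≈ 578 × 44.701 = 25837.3.

25837 breeding pairs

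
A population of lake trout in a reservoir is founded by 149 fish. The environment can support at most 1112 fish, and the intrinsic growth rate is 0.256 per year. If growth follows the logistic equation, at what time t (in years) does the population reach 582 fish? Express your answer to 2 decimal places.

7.66 years

A = (K − N₀)/N₀ = (1112 − 149)/149 = 6.4631.
Solve 1112/(1 + 6.4631·e^(−0.256t)) = 582: 1 + 6.4631·e^(−0.256t) = 1.9107, so e^(−0.256t) = 0.140901.
−0.256·t = ln(0.140901) = -1.9597, so t = 1.9597/0.256 = 7.6551.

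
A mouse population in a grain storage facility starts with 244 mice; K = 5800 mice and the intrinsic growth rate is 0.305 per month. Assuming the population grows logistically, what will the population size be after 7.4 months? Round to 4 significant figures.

A = (K − N₀)/N₀ = (5800 − 244)/244 = 22.77.
N(t) = K/(1 + A·e^(−rt)) = 5800/(1 + 22.77×e^(−0.305×7.4)).
e^(−2.257) = 0.10466; denominator = 1 + 22.77×0.10466 = 3.3833.
N = 5800/3.3833 = 1714.33.

1714 mice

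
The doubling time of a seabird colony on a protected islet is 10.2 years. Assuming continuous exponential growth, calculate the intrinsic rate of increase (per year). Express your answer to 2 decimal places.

0.07 per year

r = ln(2)/t_d = 0.6931/10.2 = 0.067956.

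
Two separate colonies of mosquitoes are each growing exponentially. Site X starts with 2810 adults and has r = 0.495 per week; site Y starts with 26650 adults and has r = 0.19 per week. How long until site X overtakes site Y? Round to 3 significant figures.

Set 2810·e^(0.495t) = 26650·e^(0.19t).
e^((0.495 − 0.19)t) = 26650/2810 → e^(0.305·t) = 9.484.
0.305·t = ln(9.484) = 2.2496, so t = 2.2496/0.305 = 7.3758.

7.38 weeks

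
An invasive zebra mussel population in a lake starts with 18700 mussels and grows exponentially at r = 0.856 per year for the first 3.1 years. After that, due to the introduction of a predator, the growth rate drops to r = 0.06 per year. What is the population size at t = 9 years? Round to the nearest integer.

Phase 1: N(3.1) = 18700·e^(0.856×3.1) = 18700·e^2.654 = 265635.
Phase 2 runs for 9 − 3.1 = 5.9 years at r = 0.06.
N(9) = 265635·e^(0.06×5.9) = 265635·e^0.354 = 378465.

378465 mussels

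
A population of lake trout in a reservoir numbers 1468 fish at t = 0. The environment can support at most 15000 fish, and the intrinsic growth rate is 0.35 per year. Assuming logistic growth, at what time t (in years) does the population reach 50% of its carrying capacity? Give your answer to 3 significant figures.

A = (K − N₀)/N₀ = (15000 − 1468)/1468 = 9.218.
Solve 15000/(1 + 9.218·e^(−0.35t)) = 7500: 1 + 9.218·e^(−0.35t) = 2, so e^(−0.35t) = 0.108484.
−0.35·t = ln(0.108484) = -2.2212, so t = 2.2212/0.35 = 6.3462.

6.35 years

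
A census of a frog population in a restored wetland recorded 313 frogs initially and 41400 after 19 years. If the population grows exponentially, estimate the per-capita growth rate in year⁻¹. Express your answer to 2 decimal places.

0.26 per year

From N(t) = N₀·e^(rt): e^(r·19) = 41400/313 = 132.27.
r·19 = ln(132.27) = 4.8848, so r = 4.8848/19 = 0.2571.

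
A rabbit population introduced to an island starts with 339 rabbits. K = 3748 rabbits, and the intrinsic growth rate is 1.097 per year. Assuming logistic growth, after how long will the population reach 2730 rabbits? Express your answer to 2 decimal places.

A = (K − N₀)/N₀ = (3748 − 339)/339 = 10.056.
Solve 3748/(1 + 10.056·e^(−1.097t)) = 2730: 1 + 10.056·e^(−1.097t) = 1.3729, so e^(−1.097t) = 0.0370815.
−1.097·t = ln(0.0370815) = -3.2946, so t = 3.2946/1.097 = 3.0033.

3.00 years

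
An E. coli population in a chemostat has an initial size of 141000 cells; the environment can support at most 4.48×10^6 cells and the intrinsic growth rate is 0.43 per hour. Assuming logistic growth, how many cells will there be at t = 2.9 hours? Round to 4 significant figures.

A = (K − N₀)/N₀ = (4.48×10^6 − 141000)/141000 = 30.773.
N(t) = K/(1 + A·e^(−rt)) = 4.48×10^6/(1 + 30.773×e^(−0.43×2.9)).
e^(−1.247) = 0.28737; denominator = 1 + 30.773×0.28737 = 9.8431.
N = 4.48×10^6/9.8431 = 455140.

455100 cells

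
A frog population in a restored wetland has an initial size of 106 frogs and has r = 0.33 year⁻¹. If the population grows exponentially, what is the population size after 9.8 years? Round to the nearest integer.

N(t) = N₀·e^(rt) = 106 × e^(0.33×9.8) = 106 × e^3.234.
e^3.234 ≈ 25.381, so N ≈ 106 × 25.381 = 2690.38.

2690 frogs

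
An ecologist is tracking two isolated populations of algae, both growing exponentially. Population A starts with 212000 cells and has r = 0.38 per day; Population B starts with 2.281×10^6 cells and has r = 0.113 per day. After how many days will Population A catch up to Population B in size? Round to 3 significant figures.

Set 212000·e^(0.38t) = 2.281×10^6·e^(0.113t).
e^((0.38 − 0.113)t) = 2.281×10^6/212000 → e^(0.267·t) = 10.759.
0.267·t = ln(10.759) = 2.3758, so t = 2.3758/0.267 = 8.8981.

8.90 days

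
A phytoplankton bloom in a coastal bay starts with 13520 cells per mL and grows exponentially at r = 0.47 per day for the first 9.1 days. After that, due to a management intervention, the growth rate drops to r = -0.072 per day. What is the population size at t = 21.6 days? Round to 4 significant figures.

Phase 1: N(9.1) = 13520·e^(0.47×9.1) = 13520·e^4.277 = 973765.
Phase 2 runs for 21.6 − 9.1 = 12.5 days at r = -0.072.
N(21.6) = 973765·e^(-0.072×12.5) = 973765·e^-0.9 = 395903.

395900 cells per mL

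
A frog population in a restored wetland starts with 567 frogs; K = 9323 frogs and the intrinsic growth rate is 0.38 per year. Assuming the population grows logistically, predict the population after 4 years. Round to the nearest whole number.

A = (K − N₀)/N₀ = (9323 − 567)/567 = 15.443.
N(t) = K/(1 + A·e^(−rt)) = 9323/(1 + 15.443×e^(−0.38×4)).
e^(−1.52) = 0.21871; denominator = 1 + 15.443×0.21871 = 4.3775.
N = 9323/4.3775 = 2129.76.

2130 frogs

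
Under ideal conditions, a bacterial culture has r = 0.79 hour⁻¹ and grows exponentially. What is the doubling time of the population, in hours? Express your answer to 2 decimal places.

Doubling time t_d = ln(2)/r = 0.6931/0.79 = 0.8774.

0.88 hours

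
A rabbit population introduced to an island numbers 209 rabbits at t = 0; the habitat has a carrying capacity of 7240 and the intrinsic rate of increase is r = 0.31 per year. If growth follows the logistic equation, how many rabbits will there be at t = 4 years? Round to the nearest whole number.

674 rabbits

A = (K − N₀)/N₀ = (7240 − 209)/209 = 33.641.
N(t) = K/(1 + A·e^(−rt)) = 7240/(1 + 33.641×e^(−0.31×4)).
e^(−1.24) = 0.28938; denominator = 1 + 33.641×0.28938 = 10.735.
N = 7240/10.735 = 674.416.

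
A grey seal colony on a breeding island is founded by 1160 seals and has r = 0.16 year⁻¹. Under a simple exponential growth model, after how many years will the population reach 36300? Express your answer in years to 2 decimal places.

21.52 years

Set N₀·e^(rt) = 36300: e^(0.16·t) = 36300/1160 = 31.293.
0.16·t = ln(31.293) = 3.4434, so t = 3.4434/0.16 = 21.521.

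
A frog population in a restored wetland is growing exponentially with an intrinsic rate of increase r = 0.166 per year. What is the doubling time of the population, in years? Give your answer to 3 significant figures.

4.18 years

Doubling time t_d = ln(2)/r = 0.6931/0.166 = 4.1756.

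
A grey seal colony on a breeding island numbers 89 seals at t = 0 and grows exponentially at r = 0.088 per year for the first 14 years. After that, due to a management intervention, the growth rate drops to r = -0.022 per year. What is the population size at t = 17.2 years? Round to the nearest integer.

284 seals

Phase 1: N(14) = 89·e^(0.088×14) = 89·e^1.232 = 305.099.
Phase 2 runs for 17.2 − 14 = 3.2 years at r = -0.022.
N(17.2) = 305.099·e^(-0.022×3.2) = 305.099·e^-0.0704 = 284.359.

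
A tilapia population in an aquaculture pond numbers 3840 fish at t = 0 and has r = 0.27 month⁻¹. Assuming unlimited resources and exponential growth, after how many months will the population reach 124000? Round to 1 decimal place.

12.9 months

Set N₀·e^(rt) = 124000: e^(0.27·t) = 124000/3840 = 32.292.
0.27·t = ln(32.292) = 3.4748, so t = 3.4748/0.27 = 12.87.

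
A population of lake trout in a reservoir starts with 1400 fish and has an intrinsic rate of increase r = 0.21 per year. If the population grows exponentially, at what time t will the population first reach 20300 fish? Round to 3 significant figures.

Set N₀·e^(rt) = 20300: e^(0.21·t) = 20300/1400 = 14.5.
0.21·t = ln(14.5) = 2.6741, so t = 2.6741/0.21 = 12.734.

12.7 years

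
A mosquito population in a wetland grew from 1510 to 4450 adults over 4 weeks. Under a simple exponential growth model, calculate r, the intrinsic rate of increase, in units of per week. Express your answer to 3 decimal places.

0.270 per week

From N(t) = N₀·e^(rt): e^(r·4) = 4450/1510 = 2.947.
r·4 = ln(2.947) = 1.0808, so r = 1.0808/4 = 0.2702.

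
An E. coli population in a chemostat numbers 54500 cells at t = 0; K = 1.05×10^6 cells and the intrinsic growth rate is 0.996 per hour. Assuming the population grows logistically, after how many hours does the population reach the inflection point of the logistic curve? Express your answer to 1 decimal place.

2.9 hours

Logistic growth is fastest at N = K/2 = 525000.
A = (K − N₀)/N₀ = 18.266. Set K/(1 + A·e^(−rt)) = K/2 → A·e^(−rt) = 1.
e^(−0.996t) = 1/18.266 = 0.0547464, so t = ln(18.266)/0.996 = 2.905/0.996 = 2.9167.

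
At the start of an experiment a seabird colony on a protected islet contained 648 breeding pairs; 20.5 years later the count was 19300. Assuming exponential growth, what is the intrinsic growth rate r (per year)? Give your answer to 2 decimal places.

From N(t) = N₀·e^(rt): e^(r·20.5) = 19300/648 = 29.784.
r·20.5 = ln(29.784) = 3.394, so r = 3.394/20.5 = 0.16556.

0.17 per year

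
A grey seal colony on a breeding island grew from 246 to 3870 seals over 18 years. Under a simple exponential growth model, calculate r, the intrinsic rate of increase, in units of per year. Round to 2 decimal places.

From N(t) = N₀·e^(rt): e^(r·18) = 3870/246 = 15.732.
r·18 = ln(15.732) = 2.7557, so r = 2.7557/18 = 0.15309.

0.15 per year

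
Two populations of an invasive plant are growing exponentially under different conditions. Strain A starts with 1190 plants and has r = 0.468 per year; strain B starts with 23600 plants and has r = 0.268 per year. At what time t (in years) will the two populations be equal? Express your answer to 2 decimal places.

14.94 years

Set 1190·e^(0.468t) = 23600·e^(0.268t).
e^((0.468 − 0.268)t) = 23600/1190 → e^(0.2·t) = 19.832.
0.2·t = ln(19.832) = 2.9873, so t = 2.9873/0.2 = 14.936.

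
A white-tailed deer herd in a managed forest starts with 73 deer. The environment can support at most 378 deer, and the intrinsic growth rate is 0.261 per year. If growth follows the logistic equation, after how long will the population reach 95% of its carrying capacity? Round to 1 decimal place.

16.8 years

A = (K − N₀)/N₀ = (378 − 73)/73 = 4.1781.
Solve 378/(1 + 4.1781·e^(−0.261t)) = 359.1: 1 + 4.1781·e^(−0.261t) = 1.0526, so e^(−0.261t) = 0.0125971.
−0.261·t = ln(0.0125971) = -4.3743, so t = 4.3743/0.261 = 16.76.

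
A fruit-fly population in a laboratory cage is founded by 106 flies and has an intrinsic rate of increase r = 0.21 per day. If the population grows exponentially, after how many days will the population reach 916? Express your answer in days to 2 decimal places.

Set N₀·e^(rt) = 916: e^(0.21·t) = 916/106 = 8.6415.
0.21·t = ln(8.6415) = 2.1566, so t = 2.1566/0.21 = 10.269.

10.27 days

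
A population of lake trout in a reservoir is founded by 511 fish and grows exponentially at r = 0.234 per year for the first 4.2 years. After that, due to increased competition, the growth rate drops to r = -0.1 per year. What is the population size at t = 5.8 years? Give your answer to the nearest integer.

1163 fish

Phase 1: N(4.2) = 511·e^(0.234×4.2) = 511·e^0.9828 = 1365.35.
Phase 2 runs for 5.8 − 4.2 = 1.6 years at r = -0.1.
N(5.8) = 1365.35·e^(-0.1×1.6) = 1365.35·e^-0.16 = 1163.48.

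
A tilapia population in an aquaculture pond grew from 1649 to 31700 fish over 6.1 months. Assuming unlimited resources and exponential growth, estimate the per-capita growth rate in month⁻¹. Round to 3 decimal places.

From N(t) = N₀·e^(rt): e^(r·6.1) = 31700/1649 = 19.224.
r·6.1 = ln(19.224) = 2.9561, so r = 2.9561/6.1 = 0.48461.

0.485 per month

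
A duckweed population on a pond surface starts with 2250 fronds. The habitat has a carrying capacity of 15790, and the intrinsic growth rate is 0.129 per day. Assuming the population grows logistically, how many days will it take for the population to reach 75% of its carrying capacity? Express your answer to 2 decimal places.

A = (K − N₀)/N₀ = (15790 − 2250)/2250 = 6.0178.
Solve 15790/(1 + 6.0178·e^(−0.129t)) = 11842.5: 1 + 6.0178·e^(−0.129t) = 1.3333, so e^(−0.129t) = 0.0553914.
−0.129·t = ln(0.0553914) = -2.8933, so t = 2.8933/0.129 = 22.429.

22.43 days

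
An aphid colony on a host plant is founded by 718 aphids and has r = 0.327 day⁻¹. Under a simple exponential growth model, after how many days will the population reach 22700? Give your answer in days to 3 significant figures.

10.6 days

Set N₀·e^(rt) = 22700: e^(0.327·t) = 22700/718 = 31.616.
0.327·t = ln(31.616) = 3.4537, so t = 3.4537/0.327 = 10.562.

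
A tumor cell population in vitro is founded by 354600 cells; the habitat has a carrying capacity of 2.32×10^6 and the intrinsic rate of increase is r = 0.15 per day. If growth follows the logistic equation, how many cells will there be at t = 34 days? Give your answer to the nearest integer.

A = (K − N₀)/N₀ = (2.32×10^6 − 354600)/354600 = 5.5426.
N(t) = K/(1 + A·e^(−rt)) = 2.32×10^6/(1 + 5.5426×e^(−0.15×34)).
e^(−5.1) = 0.0060967; denominator = 1 + 5.5426×0.0060967 = 1.0338.
N = 2.32×10^6/1.0338 = 2.244166×10^6.

2244166 cells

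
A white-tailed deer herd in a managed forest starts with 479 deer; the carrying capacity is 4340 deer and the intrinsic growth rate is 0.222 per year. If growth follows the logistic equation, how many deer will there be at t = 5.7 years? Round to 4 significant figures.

1326 deer

A = (K − N₀)/N₀ = (4340 − 479)/479 = 8.0605.
N(t) = K/(1 + A·e^(−rt)) = 4340/(1 + 8.0605×e^(−0.222×5.7)).
e^(−1.265) = 0.28213; denominator = 1 + 8.0605×0.28213 = 3.2741.
N = 4340/3.2741 = 1325.56.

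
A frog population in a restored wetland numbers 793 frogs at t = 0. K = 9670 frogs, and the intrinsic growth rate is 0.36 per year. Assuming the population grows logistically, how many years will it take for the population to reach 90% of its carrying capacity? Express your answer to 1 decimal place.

12.8 years

A = (K − N₀)/N₀ = (9670 − 793)/793 = 11.194.
Solve 9670/(1 + 11.194·e^(−0.36t)) = 8703: 1 + 11.194·e^(−0.36t) = 1.1111, so e^(−0.36t) = 0.00992578.
−0.36·t = ln(0.00992578) = -4.6126, so t = 4.6126/0.36 = 12.813.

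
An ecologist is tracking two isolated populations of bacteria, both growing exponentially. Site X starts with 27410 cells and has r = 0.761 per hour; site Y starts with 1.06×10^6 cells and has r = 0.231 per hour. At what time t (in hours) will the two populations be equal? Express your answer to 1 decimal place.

Set 27410·e^(0.761t) = 1.06×10^6·e^(0.231t).
e^((0.761 − 0.231)t) = 1.06×10^6/27410 → e^(0.53·t) = 38.672.
0.53·t = ln(38.672) = 3.6551, so t = 3.6551/0.53 = 6.8964.

6.9 hours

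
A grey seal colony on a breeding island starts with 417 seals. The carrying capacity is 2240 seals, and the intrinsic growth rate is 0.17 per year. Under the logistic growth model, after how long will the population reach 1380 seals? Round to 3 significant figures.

A = (K − N₀)/N₀ = (2240 − 417)/417 = 4.3717.
Solve 2240/(1 + 4.3717·e^(−0.17t)) = 1380: 1 + 4.3717·e^(−0.17t) = 1.6232, so e^(−0.17t) = 0.142551.
−0.17·t = ln(0.142551) = -1.9481, so t = 1.9481/0.17 = 11.459.

11.5 years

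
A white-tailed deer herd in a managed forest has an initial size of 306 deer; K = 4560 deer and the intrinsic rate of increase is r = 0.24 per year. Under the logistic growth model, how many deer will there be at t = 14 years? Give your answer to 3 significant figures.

A = (K − N₀)/N₀ = (4560 − 306)/306 = 13.902.
N(t) = K/(1 + A·e^(−rt)) = 4560/(1 + 13.902×e^(−0.24×14)).
e^(−3.36) = 0.034735; denominator = 1 + 13.902×0.034735 = 1.4829.
N = 4560/1.4829 = 3075.08.

3080 deer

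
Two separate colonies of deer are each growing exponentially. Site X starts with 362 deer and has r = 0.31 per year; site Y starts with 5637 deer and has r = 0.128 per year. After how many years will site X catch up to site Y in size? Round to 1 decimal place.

Set 362·e^(0.31t) = 5637·e^(0.128t).
e^((0.31 − 0.128)t) = 5637/362 → e^(0.182·t) = 15.572.
0.182·t = ln(15.572) = 2.7455, so t = 2.7455/0.182 = 15.085.

15.1 years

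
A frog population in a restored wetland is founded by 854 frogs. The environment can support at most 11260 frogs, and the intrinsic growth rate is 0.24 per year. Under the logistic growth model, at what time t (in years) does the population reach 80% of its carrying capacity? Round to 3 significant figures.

A = (K − N₀)/N₀ = (11260 − 854)/854 = 12.185.
Solve 11260/(1 + 12.185·e^(−0.24t)) = 9008: 1 + 12.185·e^(−0.24t) = 1.25, so e^(−0.24t) = 0.020517.
−0.24·t = ln(0.020517) = -3.8865, so t = 3.8865/0.24 = 16.194.

16.2 years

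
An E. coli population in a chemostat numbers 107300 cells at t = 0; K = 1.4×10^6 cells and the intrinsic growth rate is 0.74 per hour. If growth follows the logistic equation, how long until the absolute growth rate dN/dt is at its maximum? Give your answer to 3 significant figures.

Logistic growth is fastest at N = K/2 = 700000.
A = (K − N₀)/N₀ = 12.048. Set K/(1 + A·e^(−rt)) = K/2 → A·e^(−rt) = 1.
e^(−0.74t) = 1/12.048 = 0.0830046, so t = ln(12.048)/0.74 = 2.4889/0.74 = 3.3633.

3.36 hours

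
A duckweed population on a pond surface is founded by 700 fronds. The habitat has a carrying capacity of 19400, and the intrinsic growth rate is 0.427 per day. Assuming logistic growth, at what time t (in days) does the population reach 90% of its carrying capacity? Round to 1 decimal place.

A = (K − N₀)/N₀ = (19400 − 700)/700 = 26.714.
Solve 19400/(1 + 26.714·e^(−0.427t)) = 17460: 1 + 26.714·e^(−0.427t) = 1.1111, so e^(−0.427t) = 0.00415924.
−0.427·t = ln(0.00415924) = -5.4824, so t = 5.4824/0.427 = 12.839.

12.8 days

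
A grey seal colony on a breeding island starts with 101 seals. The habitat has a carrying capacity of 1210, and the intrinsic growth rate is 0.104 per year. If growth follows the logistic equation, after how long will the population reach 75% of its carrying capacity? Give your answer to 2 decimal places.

A = (K − N₀)/N₀ = (1210 − 101)/101 = 10.98.
Solve 1210/(1 + 10.98·e^(−0.104t)) = 907.5: 1 + 10.98·e^(−0.104t) = 1.3333, so e^(−0.104t) = 0.0303577.
−0.104·t = ln(0.0303577) = -3.4947, so t = 3.4947/0.104 = 33.603.

33.60 years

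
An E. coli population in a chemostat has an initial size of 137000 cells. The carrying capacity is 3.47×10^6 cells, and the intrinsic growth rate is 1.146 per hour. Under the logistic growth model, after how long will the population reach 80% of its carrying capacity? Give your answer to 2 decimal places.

3.99 hours

A = (K − N₀)/N₀ = (3.47×10^6 − 137000)/137000 = 24.328.
Solve 3.47×10^6/(1 + 24.328·e^(−1.146t)) = 2.776×10^6: 1 + 24.328·e^(−1.146t) = 1.25, so e^(−1.146t) = 0.010276.
−1.146·t = ln(0.010276) = -4.5779, so t = 4.5779/1.146 = 3.9947.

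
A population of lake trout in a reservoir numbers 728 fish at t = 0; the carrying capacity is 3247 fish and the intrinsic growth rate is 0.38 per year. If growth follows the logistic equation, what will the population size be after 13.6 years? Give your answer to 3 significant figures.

A = (K − N₀)/N₀ = (3247 − 728)/728 = 3.4602.
N(t) = K/(1 + A·e^(−rt)) = 3247/(1 + 3.4602×e^(−0.38×13.6)).
e^(−5.168) = 0.0056959; denominator = 1 + 3.4602×0.0056959 = 1.0197.
N = 3247/1.0197 = 3184.24.

3180 fish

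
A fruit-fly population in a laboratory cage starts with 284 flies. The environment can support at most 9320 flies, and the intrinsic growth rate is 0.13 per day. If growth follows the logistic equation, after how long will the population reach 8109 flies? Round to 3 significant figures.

41.2 days

A = (K − N₀)/N₀ = (9320 − 284)/284 = 31.817.
Solve 9320/(1 + 31.817·e^(−0.13t)) = 8109: 1 + 31.817·e^(−0.13t) = 1.1493, so e^(−0.13t) = 0.00469374.
−0.13·t = ln(0.00469374) = -5.3615, so t = 5.3615/0.13 = 41.243.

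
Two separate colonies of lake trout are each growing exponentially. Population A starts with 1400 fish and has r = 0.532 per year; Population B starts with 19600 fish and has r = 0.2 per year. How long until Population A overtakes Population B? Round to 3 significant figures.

7.95 years

Set 1400·e^(0.532t) = 19600·e^(0.2t).
e^((0.532 − 0.2)t) = 19600/1400 → e^(0.332·t) = 14.
0.332·t = ln(14) = 2.6391, so t = 2.6391/0.332 = 7.949.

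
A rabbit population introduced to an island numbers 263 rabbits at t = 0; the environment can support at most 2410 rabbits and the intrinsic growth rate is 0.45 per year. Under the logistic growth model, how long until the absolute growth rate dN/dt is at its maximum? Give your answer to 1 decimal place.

4.7 years

Logistic growth is fastest at N = K/2 = 1205.
A = (K − N₀)/N₀ = 8.1635. Set K/(1 + A·e^(−rt)) = K/2 → A·e^(−rt) = 1.
e^(−0.45t) = 1/8.1635 = 0.122497, so t = ln(8.1635)/0.45 = 2.0997/0.45 = 4.6659.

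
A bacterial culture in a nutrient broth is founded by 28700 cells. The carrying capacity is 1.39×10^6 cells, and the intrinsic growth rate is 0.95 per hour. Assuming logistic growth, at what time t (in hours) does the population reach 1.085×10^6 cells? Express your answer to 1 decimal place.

5.4 hours

A = (K − N₀)/N₀ = (1.39×10^6 − 28700)/28700 = 47.432.
Solve 1.39×10^6/(1 + 47.432·e^(−0.95t)) = 1.085×10^6: 1 + 47.432·e^(−0.95t) = 1.2811, so e^(−0.95t) = 0.0059265.
−0.95·t = ln(0.0059265) = -5.1283, so t = 5.1283/0.95 = 5.3982.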